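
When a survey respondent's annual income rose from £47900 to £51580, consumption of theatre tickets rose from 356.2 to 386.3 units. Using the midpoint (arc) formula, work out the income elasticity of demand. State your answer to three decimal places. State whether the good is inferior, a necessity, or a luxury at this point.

ΔQ = 386.3 − 356.2 = 30.1; midpoint Q̄ = (356.2 + 386.3)/2 = 371.25.
ΔI = 51580 − 47900 = 3680; midpoint Ī = (47900 + 51580)/2 = 49740.
η = (ΔQ/Q̄) ÷ (ΔI/Ī) = (30.1/371.25) ÷ (3680/49740) = 1.096.
η > 1 ⇒ luxury.

1.096 (luxury)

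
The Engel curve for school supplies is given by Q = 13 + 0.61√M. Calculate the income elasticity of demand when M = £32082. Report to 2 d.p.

0.45

At M = 32082: Q = 122.260.
dQ/dM = 0.61/(2√M) = 0.00170282 at this income.
η = (dQ/dM)·(M/Q) = 0.00170282 × (32082/122.260) = 0.45.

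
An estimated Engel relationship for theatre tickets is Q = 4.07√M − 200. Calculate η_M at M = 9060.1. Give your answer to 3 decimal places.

1.034

At M = 9060.1: Q = 187.401.
dQ/dM = 4.07/(2√M) = 0.0213795 at this income.
η = (dQ/dM)·(M/Q) = 0.0213795 × (9060.1/187.401) = 1.034.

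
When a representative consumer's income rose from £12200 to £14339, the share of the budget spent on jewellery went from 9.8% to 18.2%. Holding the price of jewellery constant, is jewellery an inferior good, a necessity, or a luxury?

luxury

The budget share rises as income rises, so η > 1.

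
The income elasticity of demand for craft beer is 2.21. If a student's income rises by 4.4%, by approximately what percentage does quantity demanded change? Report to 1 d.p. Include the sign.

%ΔQ ≈ η × %ΔI = 2.21 × 4.4% = 9.7%.

9.7%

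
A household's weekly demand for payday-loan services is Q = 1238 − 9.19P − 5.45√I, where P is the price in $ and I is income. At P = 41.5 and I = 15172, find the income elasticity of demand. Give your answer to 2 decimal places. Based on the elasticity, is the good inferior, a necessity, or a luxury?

At P = 41.5, I = 15172: Q = 185.313.
Holding P constant, ∂Q/∂I = -5.45/(2√I) = -0.0221231.
η_I = (∂Q/∂I)·(I/Q) = -0.0221231 × (15172/185.313) = -1.81.
Since η < 0, this is an inferior good.

-1.81 (inferior good)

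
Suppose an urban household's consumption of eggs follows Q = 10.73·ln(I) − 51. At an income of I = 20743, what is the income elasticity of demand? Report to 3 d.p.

0.193

At I = 20743: Q = 55.656.
dQ/dI = 10.73/I = 0.000517283 at this income.
η = (dQ/dI)·(I/Q) = 0.000517283 × (20743/55.656) = 0.193.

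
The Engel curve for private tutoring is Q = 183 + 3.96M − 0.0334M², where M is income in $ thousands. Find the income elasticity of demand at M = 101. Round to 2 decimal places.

-1.16

At M = 101: Q = 242.2466.
dQ/dM = 3.96 − 0.0668M = -2.78680.
η = (dQ/dM)·(M/Q) = -2.78680 × (101/242.2466) = -1.16.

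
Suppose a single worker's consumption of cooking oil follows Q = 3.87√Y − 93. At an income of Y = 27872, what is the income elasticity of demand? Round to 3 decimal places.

At Y = 27872: Q = 553.093.
dQ/dY = 3.87/(2√Y) = 0.0115904 at this income.
η = (dQ/dY)·(Y/Q) = 0.0115904 × (27872/553.093) = 0.584.

0.584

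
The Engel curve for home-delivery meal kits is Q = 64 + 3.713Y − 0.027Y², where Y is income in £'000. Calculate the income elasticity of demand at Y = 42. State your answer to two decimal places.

0.35

At Y = 42: Q = 172.3180.
dQ/dY = 3.713 − 0.054Y = 1.44500.
η = (dQ/dY)·(Y/Q) = 1.44500 × (42/172.3180) = 0.35.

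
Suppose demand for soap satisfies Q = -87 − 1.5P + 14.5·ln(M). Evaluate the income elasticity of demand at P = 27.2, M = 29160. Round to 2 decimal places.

0.68

At P = 27.2, M = 29160: Q = 21.268.
Holding P constant, ∂Q/∂M = 14.5/M = 0.000497257.
η_M = (∂Q/∂M)·(M/Q) = 0.000497257 × (29160/21.268) = 0.68.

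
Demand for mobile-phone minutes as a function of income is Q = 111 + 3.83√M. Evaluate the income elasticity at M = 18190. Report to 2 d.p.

0.41

At M = 18190: Q = 627.553.
dQ/dM = 3.83/(2√M) = 0.0141988 at this income.
η = (dQ/dM)·(M/Q) = 0.0141988 × (18190/627.553) = 0.41.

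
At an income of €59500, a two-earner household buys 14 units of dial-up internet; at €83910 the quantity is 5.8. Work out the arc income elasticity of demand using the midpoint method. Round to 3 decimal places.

-2.433

ΔQ = 5.8 − 14 = -8.2; midpoint Q̄ = (14 + 5.8)/2 = 9.9.
ΔI = 83910 − 59500 = 24410; midpoint Ī = (59500 + 83910)/2 = 71705.
η = (ΔQ/Q̄) ÷ (ΔI/Ī) = (-8.2/9.9) ÷ (24410/71705) = -2.433.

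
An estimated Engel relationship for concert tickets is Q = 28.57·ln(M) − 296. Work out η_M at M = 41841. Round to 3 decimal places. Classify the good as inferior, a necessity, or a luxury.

3.557 (luxury)

At M = 41841: Q = 8.031.
dQ/dM = 28.57/M = 0.000682823 at this income.
η = (dQ/dM)·(M/Q) = 0.000682823 × (41841/8.031) = 3.557.
Since η > 1, the good is a luxury.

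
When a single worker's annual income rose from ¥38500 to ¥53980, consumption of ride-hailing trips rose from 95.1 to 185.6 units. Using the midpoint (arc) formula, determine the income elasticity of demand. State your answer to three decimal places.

ΔQ = 185.6 − 95.1 = 90.5; midpoint Q̄ = (95.1 + 185.6)/2 = 140.35.
ΔI = 53980 − 38500 = 15480; midpoint Ī = (38500 + 53980)/2 = 46240.
η = (ΔQ/Q̄) ÷ (ΔI/Ī) = (90.5/140.35) ÷ (15480/46240) = 1.926.

1.926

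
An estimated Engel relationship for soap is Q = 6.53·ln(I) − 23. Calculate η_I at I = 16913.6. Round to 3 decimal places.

0.161

At I = 16913.6: Q = 40.575.
dQ/dI = 6.53/I = 0.00038608 at this income.
η = (dQ/dI)·(I/Q) = 0.00038608 × (16913.6/40.575) = 0.161.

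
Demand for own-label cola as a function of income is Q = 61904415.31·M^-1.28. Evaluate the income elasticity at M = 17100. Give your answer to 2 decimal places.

For Q = A·M^β the income elasticity is constant and equal to β.
Here β = -1.28, so η = -1.28.

-1.28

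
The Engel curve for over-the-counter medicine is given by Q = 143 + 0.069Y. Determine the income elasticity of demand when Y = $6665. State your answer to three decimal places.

At Y = 6665: Q = 602.885.
dQ/dY = 0.069.
η = (dQ/dY)·(Y/Q) = 0.069 × (6665/602.885) = 0.763.

0.763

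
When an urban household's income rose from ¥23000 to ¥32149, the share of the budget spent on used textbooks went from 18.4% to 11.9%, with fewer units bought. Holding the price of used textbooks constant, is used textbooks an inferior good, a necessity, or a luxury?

inferior good

Quantity demanded falls as income rises, so η < 0.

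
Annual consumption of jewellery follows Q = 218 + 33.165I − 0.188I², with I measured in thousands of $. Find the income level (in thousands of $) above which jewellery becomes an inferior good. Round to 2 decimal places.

dQ/dI = 33.165 − 0.376I.
The good is inferior where dQ/dI < 0. Setting dQ/dI = 0 gives I = 33.165 / 0.376 = 88.20.

88.20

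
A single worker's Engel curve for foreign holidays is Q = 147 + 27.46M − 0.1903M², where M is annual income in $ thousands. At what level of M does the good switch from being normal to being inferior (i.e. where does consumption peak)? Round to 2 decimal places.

dQ/dM = 27.46 − 0.3806M.
The good is inferior where dQ/dM < 0. Setting dQ/dM = 0 gives M = 27.46 / 0.3806 = 72.15.

72.15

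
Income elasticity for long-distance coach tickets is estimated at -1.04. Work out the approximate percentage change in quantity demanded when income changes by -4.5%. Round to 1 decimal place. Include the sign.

%ΔQ ≈ η × %ΔI = -1.04 × (-4.5%) = 4.7%.

4.7%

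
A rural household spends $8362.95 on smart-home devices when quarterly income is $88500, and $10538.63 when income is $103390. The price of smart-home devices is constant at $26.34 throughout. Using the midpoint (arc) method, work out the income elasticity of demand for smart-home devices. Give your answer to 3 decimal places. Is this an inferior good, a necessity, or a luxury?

With a constant price, Q₁ = 8362.95/26.34 = 317.500 and Q₂ = 10538.63/26.34 = 400.100 (equivalently, work directly with expenditure since P cancels).
Midpoint %ΔQ = (10538.63 − 8362.95)/9450.79 = 0.23021; midpoint %ΔI = (103390 − 88500)/95945 = 0.15519.
η = 0.23021 / 0.15519 = 1.483.
η > 1 ⇒ luxury.

1.483 (luxury)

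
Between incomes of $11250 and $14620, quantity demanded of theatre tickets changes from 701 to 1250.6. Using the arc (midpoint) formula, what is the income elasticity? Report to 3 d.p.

ΔQ = 1250.6 − 701 = 549.6; midpoint Q̄ = (701 + 1250.6)/2 = 975.8.
ΔI = 14620 − 11250 = 3370; midpoint Ī = (11250 + 14620)/2 = 12935.
η = (ΔQ/Q̄) ÷ (ΔI/Ī) = (549.6/975.8) ÷ (3370/12935) = 2.162.

2.162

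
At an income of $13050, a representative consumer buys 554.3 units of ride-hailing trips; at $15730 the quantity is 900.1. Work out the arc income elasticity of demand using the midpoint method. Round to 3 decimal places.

2.553

ΔQ = 900.1 − 554.3 = 345.8; midpoint Q̄ = (554.3 + 900.1)/2 = 727.2.
ΔI = 15730 − 13050 = 2680; midpoint Ī = (13050 + 15730)/2 = 14390.
η = (ΔQ/Q̄) ÷ (ΔI/Ī) = (345.8/727.2) ÷ (2680/14390) = 2.553.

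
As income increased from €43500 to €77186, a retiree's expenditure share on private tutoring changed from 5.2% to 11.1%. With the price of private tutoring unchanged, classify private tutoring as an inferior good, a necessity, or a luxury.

The budget share rises as income rises, so η > 1.

luxury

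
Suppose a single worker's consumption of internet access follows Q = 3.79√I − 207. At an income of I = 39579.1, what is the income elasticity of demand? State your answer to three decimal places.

0.689

At I = 39579.1: Q = 547.001.
dQ/dI = 3.79/(2√I) = 0.00952525 at this income.
η = (dQ/dI)·(I/Q) = 0.00952525 × (39579.1/547.001) = 0.689.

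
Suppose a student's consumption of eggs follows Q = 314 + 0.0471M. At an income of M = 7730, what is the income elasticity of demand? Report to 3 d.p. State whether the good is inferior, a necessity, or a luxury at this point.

At M = 7730: Q = 678.083.
dQ/dM = 0.0471.
η = (dQ/dM)·(M/Q) = 0.0471 × (7730/678.083) = 0.537.
Since 0 < η < 1, the good is a necessity.

0.537 (necessity)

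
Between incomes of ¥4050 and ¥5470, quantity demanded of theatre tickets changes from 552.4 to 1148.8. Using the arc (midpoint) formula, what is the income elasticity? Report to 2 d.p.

2.35

ΔQ = 1148.8 − 552.4 = 596.4; midpoint Q̄ = (552.4 + 1148.8)/2 = 850.6.
ΔI = 5470 − 4050 = 1420; midpoint Ī = (4050 + 5470)/2 = 4760.
η = (ΔQ/Q̄) ÷ (ΔI/Ī) = (596.4/850.6) ÷ (1420/4760) = 2.35.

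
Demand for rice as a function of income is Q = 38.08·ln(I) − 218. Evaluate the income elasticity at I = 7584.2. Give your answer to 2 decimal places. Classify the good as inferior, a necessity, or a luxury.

At I = 7584.2: Q = 122.200.
dQ/dI = 38.08/I = 0.00502096 at this income.
η = (dQ/dI)·(I/Q) = 0.00502096 × (7584.2/122.200) = 0.31.
Since 0 < η < 1, the good is a necessity.

0.31 (necessity)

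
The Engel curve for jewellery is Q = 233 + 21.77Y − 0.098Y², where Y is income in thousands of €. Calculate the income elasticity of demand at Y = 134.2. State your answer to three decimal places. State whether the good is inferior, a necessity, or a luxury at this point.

At Y = 134.2: Q = 1389.5893.
dQ/dY = 21.77 − 0.196Y = -4.53320.
η = (dQ/dY)·(Y/Q) = -4.53320 × (134.2/1389.5893) = -0.438.
η < 0 ⇒ inferior good.

-0.438 (inferior good)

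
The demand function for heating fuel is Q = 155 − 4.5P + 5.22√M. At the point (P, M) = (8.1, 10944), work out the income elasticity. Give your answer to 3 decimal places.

At P = 8.1, M = 10944: Q = 664.633.
Holding P constant, ∂Q/∂M = 5.22/(2√M) = 0.024949.
η_M = (∂Q/∂M)·(M/Q) = 0.024949 × (10944/664.633) = 0.411.

0.411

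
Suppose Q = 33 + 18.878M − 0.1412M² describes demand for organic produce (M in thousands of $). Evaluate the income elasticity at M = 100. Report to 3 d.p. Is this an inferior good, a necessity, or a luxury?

At M = 100: Q = 508.8000.
dQ/dM = 18.878 − 0.2824M = -9.36200.
η = (dQ/dM)·(M/Q) = -9.36200 × (100/508.8000) = -1.840.
η < 0 ⇒ inferior good.

-1.840 (inferior good)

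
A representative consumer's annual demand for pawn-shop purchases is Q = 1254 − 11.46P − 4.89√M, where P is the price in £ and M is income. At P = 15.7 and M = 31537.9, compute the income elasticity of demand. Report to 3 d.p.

-2.111

At P = 15.7, M = 31537.9: Q = 205.667.
Holding P constant, ∂Q/∂M = -4.89/(2√M) = -0.0137677.
η_M = (∂Q/∂M)·(M/Q) = -0.0137677 × (31537.9/205.667) = -2.111.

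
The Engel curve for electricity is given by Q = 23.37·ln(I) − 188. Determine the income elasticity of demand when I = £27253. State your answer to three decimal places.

At I = 27253: Q = 50.676.
dQ/dI = 23.37/I = 0.00085752 at this income.
η = (dQ/dI)·(I/Q) = 0.00085752 × (27253/50.676) = 0.461.

0.461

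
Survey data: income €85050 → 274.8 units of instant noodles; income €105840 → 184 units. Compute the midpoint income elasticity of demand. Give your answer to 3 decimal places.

-1.817

ΔQ = 184 − 274.8 = -90.8; midpoint Q̄ = (274.8 + 184)/2 = 229.4.
ΔI = 105840 − 85050 = 20790; midpoint Ī = (85050 + 105840)/2 = 95445.
η = (ΔQ/Q̄) ÷ (ΔI/Ī) = (-90.8/229.4) ÷ (20790/95445) = -1.817.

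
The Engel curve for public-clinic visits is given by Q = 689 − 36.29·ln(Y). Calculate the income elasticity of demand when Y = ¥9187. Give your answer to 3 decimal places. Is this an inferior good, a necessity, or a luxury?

At Y = 9187: Q = 357.834.
dQ/dY = -36.29/Y = -0.00395015 at this income.
η = (dQ/dY)·(Y/Q) = -0.00395015 × (9187/357.834) = -0.101.
Since η < 0, the good is an inferior good.

-0.101 (inferior good)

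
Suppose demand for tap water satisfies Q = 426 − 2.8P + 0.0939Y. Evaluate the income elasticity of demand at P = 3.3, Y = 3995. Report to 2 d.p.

At P = 3.3, Y = 3995: Q = 791.891.
Holding P constant, ∂Q/∂Y = 0.0939.
η_Y = (∂Q/∂Y)·(Y/Q) = 0.0939 × (3995/791.891) = 0.47.

0.47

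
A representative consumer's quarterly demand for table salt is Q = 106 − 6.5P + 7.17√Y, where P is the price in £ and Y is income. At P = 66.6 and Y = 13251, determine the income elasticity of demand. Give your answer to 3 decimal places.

At P = 66.6, Y = 13251: Q = 498.460.
Holding P constant, ∂Q/∂Y = 7.17/(2√Y) = 0.0311433.
η_Y = (∂Q/∂Y)·(Y/Q) = 0.0311433 × (13251/498.460) = 0.828.

0.828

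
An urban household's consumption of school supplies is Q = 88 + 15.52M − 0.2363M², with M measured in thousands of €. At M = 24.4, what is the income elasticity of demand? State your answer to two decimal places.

At M = 24.4: Q = 326.0044.
dQ/dM = 15.52 − 0.4726M = 3.98856.
η = (dQ/dM)·(M/Q) = 3.98856 × (24.4/326.0044) = 0.30.

0.30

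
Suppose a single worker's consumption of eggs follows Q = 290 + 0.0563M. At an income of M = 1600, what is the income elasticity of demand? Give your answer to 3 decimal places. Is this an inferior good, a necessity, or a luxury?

At M = 1600: Q = 380.080.
dQ/dM = 0.0563.
η = (dQ/dM)·(M/Q) = 0.0563 × (1600/380.080) = 0.237.
Since 0 < η < 1, the good is a necessity.

0.237 (necessity)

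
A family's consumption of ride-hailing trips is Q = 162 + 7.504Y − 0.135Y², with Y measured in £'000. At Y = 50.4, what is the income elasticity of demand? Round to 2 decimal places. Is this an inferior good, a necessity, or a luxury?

-1.56 (inferior good)

At Y = 50.4: Q = 197.2800.
dQ/dY = 7.504 − 0.27Y = -6.10400.
η = (dQ/dY)·(Y/Q) = -6.10400 × (50.4/197.2800) = -1.56.
η < 0 ⇒ inferior good.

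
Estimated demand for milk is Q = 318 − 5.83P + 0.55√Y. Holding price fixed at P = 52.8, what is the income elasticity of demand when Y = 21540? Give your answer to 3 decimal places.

0.444

At P = 52.8, Y = 21540: Q = 90.897.
Holding P constant, ∂Q/∂Y = 0.55/(2√Y) = 0.00187374.
η_Y = (∂Q/∂Y)·(Y/Q) = 0.00187374 × (21540/90.897) = 0.444.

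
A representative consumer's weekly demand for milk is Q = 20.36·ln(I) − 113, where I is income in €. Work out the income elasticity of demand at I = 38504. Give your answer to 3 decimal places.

At I = 38504: Q = 101.971.
dQ/dI = 20.36/I = 0.000528776 at this income.
η = (dQ/dI)·(I/Q) = 0.000528776 × (38504/101.971) = 0.200.

0.200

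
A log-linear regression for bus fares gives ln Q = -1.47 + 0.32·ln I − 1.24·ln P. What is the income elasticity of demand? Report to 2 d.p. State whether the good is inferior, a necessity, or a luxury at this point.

0.32 (necessity)

In a log-linear demand, the coefficient on ln I is the income elasticity.
So η = 0.32.
0 < η < 1 ⇒ necessity.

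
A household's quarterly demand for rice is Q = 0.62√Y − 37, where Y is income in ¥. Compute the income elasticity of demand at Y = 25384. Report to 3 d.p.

At Y = 25384: Q = 61.781.
dQ/dY = 0.62/(2√Y) = 0.00194573 at this income.
η = (dQ/dY)·(Y/Q) = 0.00194573 × (25384/61.781) = 0.799.

0.799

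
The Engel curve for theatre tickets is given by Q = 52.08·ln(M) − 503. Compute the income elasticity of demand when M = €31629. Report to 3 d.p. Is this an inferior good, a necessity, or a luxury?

At M = 31629: Q = 36.644.
dQ/dM = 52.08/M = 0.00164659 at this income.
η = (dQ/dM)·(M/Q) = 0.00164659 × (31629/36.644) = 1.421.
Since η > 1, the good is a luxury.

1.421 (luxury)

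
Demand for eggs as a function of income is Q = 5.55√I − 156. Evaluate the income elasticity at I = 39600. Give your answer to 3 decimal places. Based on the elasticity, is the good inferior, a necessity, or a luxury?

0.582 (necessity)

At I = 39600: Q = 948.436.
dQ/dI = 5.55/(2√I) = 0.0139449 at this income.
η = (dQ/dI)·(I/Q) = 0.0139449 × (39600/948.436) = 0.582.
Since 0 < η < 1, the good is a necessity.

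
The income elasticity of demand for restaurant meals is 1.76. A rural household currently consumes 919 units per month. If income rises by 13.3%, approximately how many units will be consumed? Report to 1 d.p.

%ΔQ ≈ η × %ΔI = 1.76 × 13.3% = 23.408%.
New Q ≈ 919 × (1 + 0.23408) = 1134.1.

1134.1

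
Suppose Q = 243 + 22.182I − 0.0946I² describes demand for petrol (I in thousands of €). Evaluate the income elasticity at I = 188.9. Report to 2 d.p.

At I = 188.9: Q = 1057.5481.
dQ/dI = 22.182 − 0.1892I = -13.55788.
η = (dQ/dI)·(I/Q) = -13.55788 × (188.9/1057.5481) = -2.42.

-2.42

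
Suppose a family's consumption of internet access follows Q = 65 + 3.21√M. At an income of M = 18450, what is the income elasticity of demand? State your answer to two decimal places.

At M = 18450: Q = 501.017.
dQ/dM = 3.21/(2√M) = 0.0118162 at this income.
η = (dQ/dM)·(M/Q) = 0.0118162 × (18450/501.017) = 0.44.

0.44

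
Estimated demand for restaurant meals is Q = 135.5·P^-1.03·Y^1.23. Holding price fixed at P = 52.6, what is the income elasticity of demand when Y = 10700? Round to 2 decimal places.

For a multiplicative demand Q = A·P^α·Y^β, the income elasticity is β everywhere.
Here β = 1.23, so η = 1.23.

1.23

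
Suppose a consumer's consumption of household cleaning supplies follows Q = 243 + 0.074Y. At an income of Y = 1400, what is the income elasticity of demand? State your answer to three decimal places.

0.299

At Y = 1400: Q = 346.600.
dQ/dY = 0.074.
η = (dQ/dY)·(Y/Q) = 0.074 × (1400/346.600) = 0.299.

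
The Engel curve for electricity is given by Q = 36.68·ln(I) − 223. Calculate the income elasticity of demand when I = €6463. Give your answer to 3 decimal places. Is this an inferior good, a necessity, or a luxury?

At I = 6463: Q = 98.825.
dQ/dI = 36.68/I = 0.00567538 at this income.
η = (dQ/dI)·(I/Q) = 0.00567538 × (6463/98.825) = 0.371.
Since 0 < η < 1, the good is a necessity.

0.371 (necessity)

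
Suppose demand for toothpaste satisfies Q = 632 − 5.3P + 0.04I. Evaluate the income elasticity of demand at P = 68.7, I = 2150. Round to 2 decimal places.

At P = 68.7, I = 2150: Q = 353.890.
Holding P constant, ∂Q/∂I = 0.04.
η_I = (∂Q/∂I)·(I/Q) = 0.04 × (2150/353.890) = 0.24.

0.24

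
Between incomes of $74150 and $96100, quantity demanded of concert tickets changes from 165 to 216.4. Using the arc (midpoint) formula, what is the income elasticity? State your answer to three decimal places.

1.045

ΔQ = 216.4 − 165 = 51.4; midpoint Q̄ = (165 + 216.4)/2 = 190.7.
ΔI = 96100 − 74150 = 21950; midpoint Ī = (74150 + 96100)/2 = 85125.
η = (ΔQ/Q̄) ÷ (ΔI/Ī) = (51.4/190.7) ÷ (21950/85125) = 1.045.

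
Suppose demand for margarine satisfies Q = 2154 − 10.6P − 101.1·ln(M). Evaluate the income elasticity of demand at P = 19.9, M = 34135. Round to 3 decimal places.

-0.114

At P = 19.9, M = 34135: Q = 887.770.
Holding P constant, ∂Q/∂M = -101.1/M = -0.00296177.
η_M = (∂Q/∂M)·(M/Q) = -0.00296177 × (34135/887.770) = -0.114.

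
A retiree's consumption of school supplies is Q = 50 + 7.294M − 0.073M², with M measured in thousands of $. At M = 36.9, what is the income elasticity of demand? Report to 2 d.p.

0.32

At M = 36.9: Q = 219.7511.
dQ/dM = 7.294 − 0.146M = 1.90660.
η = (dQ/dM)·(M/Q) = 1.90660 × (36.9/219.7511) = 0.32.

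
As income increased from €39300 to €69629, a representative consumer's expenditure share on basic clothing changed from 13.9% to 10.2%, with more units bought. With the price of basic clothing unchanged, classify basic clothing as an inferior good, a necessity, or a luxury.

Quantity rises but the budget share falls as income rises, so 0 < η < 1.

necessity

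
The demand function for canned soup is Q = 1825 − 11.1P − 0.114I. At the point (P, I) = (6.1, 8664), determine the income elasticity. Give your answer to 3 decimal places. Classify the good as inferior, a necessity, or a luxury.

-1.283 (inferior good)

At P = 6.1, I = 8664: Q = 769.594.
Holding P constant, ∂Q/∂I = −0.114.
η_I = (∂Q/∂I)·(I/Q) = -0.114 × (8664/769.594) = -1.283.
Since η < 0, this is an inferior good.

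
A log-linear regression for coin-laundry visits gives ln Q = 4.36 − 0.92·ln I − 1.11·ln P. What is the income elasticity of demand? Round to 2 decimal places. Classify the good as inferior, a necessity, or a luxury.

In a log-linear demand, the coefficient on ln I is the income elasticity.
So η = -0.92.
η < 0 ⇒ inferior good.

-0.92 (inferior good)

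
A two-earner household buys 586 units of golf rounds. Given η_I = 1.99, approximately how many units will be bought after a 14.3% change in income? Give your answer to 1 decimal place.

%ΔQ ≈ η × %ΔI = 1.99 × 14.3% = 28.457%.
New Q ≈ 586 × (1 + 0.28457) = 752.8.

752.8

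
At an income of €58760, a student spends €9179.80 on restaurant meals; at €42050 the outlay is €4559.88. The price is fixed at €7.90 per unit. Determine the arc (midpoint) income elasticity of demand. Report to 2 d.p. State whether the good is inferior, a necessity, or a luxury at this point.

2.03 (luxury)

With a constant price, Q₁ = 9179.80/7.90 = 1162.000 and Q₂ = 4559.88/7.90 = 577.200 (equivalently, work directly with expenditure since P cancels).
Midpoint %ΔQ = (4559.88 − 9179.80)/6869.84 = -0.67249; midpoint %ΔI = (42050 − 58760)/50405 = -0.33151.
η = -0.67249 / -0.33151 = 2.03.
η > 1 ⇒ luxury.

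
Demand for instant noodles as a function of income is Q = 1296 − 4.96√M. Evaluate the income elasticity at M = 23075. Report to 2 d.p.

-0.69

At M = 23075: Q = 542.553.
dQ/dM = -4.96/(2√M) = -0.016326 at this income.
η = (dQ/dM)·(M/Q) = -0.016326 × (23075/542.553) = -0.69.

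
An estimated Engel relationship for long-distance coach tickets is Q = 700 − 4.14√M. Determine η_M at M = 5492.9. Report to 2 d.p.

At M = 5492.9: Q = 393.168.
dQ/dM = -4.14/(2√M) = -0.0279299 at this income.
η = (dQ/dM)·(M/Q) = -0.0279299 × (5492.9/393.168) = -0.39.

-0.39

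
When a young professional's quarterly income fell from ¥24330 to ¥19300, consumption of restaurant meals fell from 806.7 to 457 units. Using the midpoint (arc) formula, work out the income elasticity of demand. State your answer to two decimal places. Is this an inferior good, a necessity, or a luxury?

2.40 (luxury)

ΔQ = 457 − 806.7 = -349.7; midpoint Q̄ = (806.7 + 457)/2 = 631.85.
ΔI = 19300 − 24330 = -5030; midpoint Ī = (24330 + 19300)/2 = 21815.
η = (ΔQ/Q̄) ÷ (ΔI/Ī) = (-349.7/631.85) ÷ (-5030/21815) = 2.40.
η > 1 ⇒ luxury.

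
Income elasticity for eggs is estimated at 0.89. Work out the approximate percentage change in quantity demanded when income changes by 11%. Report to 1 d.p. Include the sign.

%ΔQ ≈ η × %ΔI = 0.89 × 11% = 9.8%.

9.8%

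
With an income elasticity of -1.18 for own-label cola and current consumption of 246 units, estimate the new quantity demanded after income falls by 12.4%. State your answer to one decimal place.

%ΔQ ≈ η × %ΔI = -1.18 × (-12.4%) = 14.632%.
New Q ≈ 246 × (1 + 0.14632) = 282.0.

282.0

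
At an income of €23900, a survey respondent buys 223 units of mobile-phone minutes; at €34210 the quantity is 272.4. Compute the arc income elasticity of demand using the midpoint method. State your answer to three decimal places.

0.562

ΔQ = 272.4 − 223 = 49.4; midpoint Q̄ = (223 + 272.4)/2 = 247.7.
ΔI = 34210 − 23900 = 10310; midpoint Ī = (23900 + 34210)/2 = 29055.
η = (ΔQ/Q̄) ÷ (ΔI/Ī) = (49.4/247.7) ÷ (10310/29055) = 0.562.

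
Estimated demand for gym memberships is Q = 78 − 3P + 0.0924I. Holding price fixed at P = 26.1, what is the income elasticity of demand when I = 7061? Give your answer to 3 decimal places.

At P = 26.1, I = 7061: Q = 652.136.
Holding P constant, ∂Q/∂I = 0.0924.
η_I = (∂Q/∂I)·(I/Q) = 0.0924 × (7061/652.136) = 1.000.

1.000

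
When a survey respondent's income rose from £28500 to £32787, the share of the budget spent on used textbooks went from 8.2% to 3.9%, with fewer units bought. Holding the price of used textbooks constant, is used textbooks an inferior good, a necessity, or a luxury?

Quantity demanded falls as income rises, so η < 0.

inferior good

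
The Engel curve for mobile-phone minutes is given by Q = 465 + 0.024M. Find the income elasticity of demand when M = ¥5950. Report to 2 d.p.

At M = 5950: Q = 607.800.
dQ/dM = 0.024.
η = (dQ/dM)·(M/Q) = 0.024 × (5950/607.800) = 0.23.

0.23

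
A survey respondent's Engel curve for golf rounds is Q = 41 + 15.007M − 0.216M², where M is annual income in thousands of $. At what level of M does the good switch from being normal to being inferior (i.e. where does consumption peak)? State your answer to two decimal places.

dQ/dM = 15.007 − 0.432M.
The good is inferior where dQ/dM < 0. Setting dQ/dM = 0 gives M = 15.007 / 0.432 = 34.74.

34.74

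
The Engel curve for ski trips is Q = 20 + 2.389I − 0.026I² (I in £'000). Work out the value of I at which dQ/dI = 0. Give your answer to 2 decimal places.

45.94

dQ/dI = 2.389 − 0.052I.
The good is inferior where dQ/dI < 0. Setting dQ/dI = 0 gives I = 2.389 / 0.052 = 45.94.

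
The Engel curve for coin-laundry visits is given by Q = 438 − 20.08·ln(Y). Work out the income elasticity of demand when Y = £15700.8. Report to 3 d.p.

At Y = 15700.8: Q = 243.998.
dQ/dY = -20.08/Y = -0.00127892 at this income.
η = (dQ/dY)·(Y/Q) = -0.00127892 × (15700.8/243.998) = -0.082.

-0.082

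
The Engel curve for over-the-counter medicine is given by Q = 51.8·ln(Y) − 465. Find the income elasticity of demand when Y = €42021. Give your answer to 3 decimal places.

At Y = 42021: Q = 86.459.
dQ/dY = 51.8/Y = 0.00123272 at this income.
η = (dQ/dY)·(Y/Q) = 0.00123272 × (42021/86.459) = 0.599.

0.599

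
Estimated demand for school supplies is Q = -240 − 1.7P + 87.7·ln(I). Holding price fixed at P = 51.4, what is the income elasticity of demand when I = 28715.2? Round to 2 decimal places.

At P = 51.4, I = 28715.2: Q = 572.876.
Holding P constant, ∂Q/∂I = 87.7/I = 0.00305413.
η_I = (∂Q/∂I)·(I/Q) = 0.00305413 × (28715.2/572.876) = 0.15.

0.15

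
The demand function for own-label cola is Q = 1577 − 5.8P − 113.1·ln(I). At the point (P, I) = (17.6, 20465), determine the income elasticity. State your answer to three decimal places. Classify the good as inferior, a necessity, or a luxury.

-0.321 (inferior good)

At P = 17.6, I = 20465: Q = 352.236.
Holding P constant, ∂Q/∂I = -113.1/I = -0.00552651.
η_I = (∂Q/∂I)·(I/Q) = -0.00552651 × (20465/352.236) = -0.321.
Since η < 0, this is an inferior good.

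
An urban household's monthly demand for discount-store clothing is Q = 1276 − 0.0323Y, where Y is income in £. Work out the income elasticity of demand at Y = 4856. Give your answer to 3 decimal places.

At Y = 4856: Q = 1119.151.
dQ/dY = −0.0323.
η = (dQ/dY)·(Y/Q) = -0.0323 × (4856/1119.151) = -0.140.

-0.140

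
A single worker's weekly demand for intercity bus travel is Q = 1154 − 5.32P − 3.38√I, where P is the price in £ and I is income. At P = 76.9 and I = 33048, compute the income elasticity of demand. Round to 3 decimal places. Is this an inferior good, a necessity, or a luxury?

At P = 76.9, I = 33048: Q = 130.438.
Holding P constant, ∂Q/∂I = -3.38/(2√I) = -0.00929639.
η_I = (∂Q/∂I)·(I/Q) = -0.00929639 × (33048/130.438) = -2.355.
Since η < 0, this is an inferior good.

-2.355 (inferior good)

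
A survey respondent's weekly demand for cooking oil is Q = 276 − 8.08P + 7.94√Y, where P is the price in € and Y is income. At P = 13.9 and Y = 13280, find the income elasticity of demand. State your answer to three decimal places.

At P = 13.9, Y = 13280: Q = 1078.685.
Holding P constant, ∂Q/∂Y = 7.94/(2√Y) = 0.0344502.
η_Y = (∂Q/∂Y)·(Y/Q) = 0.0344502 × (13280/1078.685) = 0.424.

0.424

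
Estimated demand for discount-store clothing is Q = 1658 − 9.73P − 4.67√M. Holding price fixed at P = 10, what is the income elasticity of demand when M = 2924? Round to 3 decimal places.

At P = 10, M = 2924: Q = 1308.174.
Holding P constant, ∂Q/∂M = -4.67/(2√M) = -0.0431815.
η_M = (∂Q/∂M)·(M/Q) = -0.0431815 × (2924/1308.174) = -0.097.

-0.097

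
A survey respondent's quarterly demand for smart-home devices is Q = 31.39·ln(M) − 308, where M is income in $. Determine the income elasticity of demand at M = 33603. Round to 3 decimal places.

At M = 33603: Q = 19.158.
dQ/dM = 31.39/M = 0.000934143 at this income.
η = (dQ/dM)·(M/Q) = 0.000934143 × (33603/19.158) = 1.638.

1.638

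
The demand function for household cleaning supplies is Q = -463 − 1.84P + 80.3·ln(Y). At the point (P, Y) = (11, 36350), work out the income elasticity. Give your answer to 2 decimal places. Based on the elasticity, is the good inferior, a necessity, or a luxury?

At P = 11, Y = 36350: Q = 359.986.
Holding P constant, ∂Q/∂Y = 80.3/Y = 0.00220908.
η_Y = (∂Q/∂Y)·(Y/Q) = 0.00220908 × (36350/359.986) = 0.22.
Since 0 < η < 1, this is a necessity.

0.22 (necessity)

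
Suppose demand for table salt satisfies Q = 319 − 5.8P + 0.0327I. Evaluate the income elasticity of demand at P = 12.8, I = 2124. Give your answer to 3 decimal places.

0.221

At P = 12.8, I = 2124: Q = 314.215.
Holding P constant, ∂Q/∂I = 0.0327.
η_I = (∂Q/∂I)·(I/Q) = 0.0327 × (2124/314.215) = 0.221.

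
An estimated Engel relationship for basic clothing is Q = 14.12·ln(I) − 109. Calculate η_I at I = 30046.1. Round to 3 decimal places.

At I = 30046.1: Q = 36.584.
dQ/dI = 14.12/I = 0.000469945 at this income.
η = (dQ/dI)·(I/Q) = 0.000469945 × (30046.1/36.584) = 0.386.

0.386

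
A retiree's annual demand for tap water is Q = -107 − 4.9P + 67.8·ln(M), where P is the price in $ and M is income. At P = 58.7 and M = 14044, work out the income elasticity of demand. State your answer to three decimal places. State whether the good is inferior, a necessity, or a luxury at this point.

At P = 58.7, M = 14044: Q = 252.857.
Holding P constant, ∂Q/∂M = 67.8/M = 0.00482768.
η_M = (∂Q/∂M)·(M/Q) = 0.00482768 × (14044/252.857) = 0.268.
Since 0 < η < 1, this is a necessity.

0.268 (necessity)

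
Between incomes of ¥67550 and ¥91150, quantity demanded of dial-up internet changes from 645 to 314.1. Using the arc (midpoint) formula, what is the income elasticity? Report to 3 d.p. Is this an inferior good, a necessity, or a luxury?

-2.320 (inferior good)

ΔQ = 314.1 − 645 = -330.9; midpoint Q̄ = (645 + 314.1)/2 = 479.55.
ΔI = 91150 − 67550 = 23600; midpoint Ī = (67550 + 91150)/2 = 79350.
η = (ΔQ/Q̄) ÷ (ΔI/Ī) = (-330.9/479.55) ÷ (23600/79350) = -2.320.
η < 0 ⇒ inferior good.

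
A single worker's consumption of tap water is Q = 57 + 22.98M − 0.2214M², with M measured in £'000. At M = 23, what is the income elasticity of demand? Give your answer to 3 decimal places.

At M = 23: Q = 468.4194.
dQ/dM = 22.98 − 0.4428M = 12.79560.
η = (dQ/dM)·(M/Q) = 12.79560 × (23/468.4194) = 0.628.

0.628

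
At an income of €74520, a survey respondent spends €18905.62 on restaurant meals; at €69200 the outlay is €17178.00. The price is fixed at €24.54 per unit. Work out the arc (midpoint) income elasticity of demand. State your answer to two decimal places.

With a constant price, Q₁ = 18905.62/24.54 = 770.400 and Q₂ = 17178.00/24.54 = 700.000 (equivalently, work directly with expenditure since P cancels).
Midpoint %ΔQ = (17178.00 − 18905.62)/18041.81 = -0.09576; midpoint %ΔI = (69200 − 74520)/71860 = -0.07403.
η = -0.09576 / -0.07403 = 1.29.

1.29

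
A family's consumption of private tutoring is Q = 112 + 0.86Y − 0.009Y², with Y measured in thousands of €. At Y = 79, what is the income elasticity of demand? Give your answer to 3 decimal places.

-0.359

At Y = 79: Q = 123.7710.
dQ/dY = 0.86 − 0.018Y = -0.56200.
η = (dQ/dY)·(Y/Q) = -0.56200 × (79/123.7710) = -0.359.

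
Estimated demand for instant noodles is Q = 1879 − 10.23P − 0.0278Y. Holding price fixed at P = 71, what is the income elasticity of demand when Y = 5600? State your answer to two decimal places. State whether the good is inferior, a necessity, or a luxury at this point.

At P = 71, Y = 5600: Q = 996.990.
Holding P constant, ∂Q/∂Y = −0.0278.
η_Y = (∂Q/∂Y)·(Y/Q) = -0.0278 × (5600/996.990) = -0.16.
Since η < 0, this is an inferior good.

-0.16 (inferior good)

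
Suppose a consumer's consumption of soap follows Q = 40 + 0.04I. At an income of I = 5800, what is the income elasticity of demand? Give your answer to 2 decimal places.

0.85

At I = 5800: Q = 272.000.
dQ/dI = 0.04.
η = (dQ/dI)·(I/Q) = 0.04 × (5800/272.000) = 0.85.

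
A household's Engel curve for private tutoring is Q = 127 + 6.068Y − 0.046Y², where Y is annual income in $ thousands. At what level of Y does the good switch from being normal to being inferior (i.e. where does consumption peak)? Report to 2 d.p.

dQ/dY = 6.068 − 0.092Y.
The good is inferior where dQ/dY < 0. Setting dQ/dY = 0 gives Y = 6.068 / 0.092 = 65.96.

65.96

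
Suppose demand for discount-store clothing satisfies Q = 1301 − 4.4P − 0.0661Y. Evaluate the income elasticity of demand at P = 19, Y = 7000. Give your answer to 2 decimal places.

At P = 19, Y = 7000: Q = 754.700.
Holding P constant, ∂Q/∂Y = −0.0661.
η_Y = (∂Q/∂Y)·(Y/Q) = -0.0661 × (7000/754.700) = -0.61.

-0.61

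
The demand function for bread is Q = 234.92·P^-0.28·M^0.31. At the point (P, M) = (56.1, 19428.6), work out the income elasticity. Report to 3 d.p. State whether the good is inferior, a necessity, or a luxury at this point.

0.310 (necessity)

For a multiplicative demand Q = A·P^α·M^β, the income elasticity is β everywhere.
Here β = 0.31, so η = 0.310.
Since 0 < η < 1, this is a necessity.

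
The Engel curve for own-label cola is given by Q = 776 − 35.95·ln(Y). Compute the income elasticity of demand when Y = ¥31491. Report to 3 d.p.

-0.089

At Y = 31491: Q = 403.649.
dQ/dY = -35.95/Y = -0.0011416 at this income.
η = (dQ/dY)·(Y/Q) = -0.0011416 × (31491/403.649) = -0.089.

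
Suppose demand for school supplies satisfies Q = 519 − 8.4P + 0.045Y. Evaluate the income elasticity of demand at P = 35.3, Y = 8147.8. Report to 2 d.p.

0.62

At P = 35.3, Y = 8147.8: Q = 589.131.
Holding P constant, ∂Q/∂Y = 0.045.
η_Y = (∂Q/∂Y)·(Y/Q) = 0.045 × (8147.8/589.131) = 0.62.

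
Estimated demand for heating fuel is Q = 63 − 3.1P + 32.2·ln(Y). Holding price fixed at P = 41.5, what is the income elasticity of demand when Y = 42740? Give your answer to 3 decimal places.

0.116

At P = 41.5, Y = 42740: Q = 277.695.
Holding P constant, ∂Q/∂Y = 32.2/Y = 0.000753393.
η_Y = (∂Q/∂Y)·(Y/Q) = 0.000753393 × (42740/277.695) = 0.116.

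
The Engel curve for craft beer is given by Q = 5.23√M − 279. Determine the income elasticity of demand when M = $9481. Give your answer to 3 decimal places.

At M = 9481: Q = 230.247.
dQ/dM = 5.23/(2√M) = 0.0268562 at this income.
η = (dQ/dM)·(M/Q) = 0.0268562 × (9481/230.247) = 1.106.

1.106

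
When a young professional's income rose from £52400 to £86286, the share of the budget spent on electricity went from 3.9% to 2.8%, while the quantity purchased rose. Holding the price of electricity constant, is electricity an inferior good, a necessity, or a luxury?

Quantity rises but the budget share falls as income rises, so 0 < η < 1.

necessity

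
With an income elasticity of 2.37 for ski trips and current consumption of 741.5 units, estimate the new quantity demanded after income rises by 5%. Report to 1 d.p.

829.4

%ΔQ ≈ η × %ΔI = 2.37 × 5% = 11.85%.
New Q ≈ 741.5 × (1 + 0.1185) = 829.4.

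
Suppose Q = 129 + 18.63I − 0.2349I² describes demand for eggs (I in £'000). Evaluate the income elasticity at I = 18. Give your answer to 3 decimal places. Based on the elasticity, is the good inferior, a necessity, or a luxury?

0.472 (necessity)

At I = 18: Q = 388.2324.
dQ/dI = 18.63 − 0.4698I = 10.17360.
η = (dQ/dI)·(I/Q) = 10.17360 × (18/388.2324) = 0.472.
0 < η < 1 ⇒ necessity.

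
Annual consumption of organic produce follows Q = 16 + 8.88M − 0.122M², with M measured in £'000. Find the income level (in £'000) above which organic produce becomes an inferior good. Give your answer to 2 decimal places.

36.39

dQ/dM = 8.88 − 0.244M.
The good is inferior where dQ/dM < 0. Setting dQ/dM = 0 gives M = 8.88 / 0.244 = 36.39.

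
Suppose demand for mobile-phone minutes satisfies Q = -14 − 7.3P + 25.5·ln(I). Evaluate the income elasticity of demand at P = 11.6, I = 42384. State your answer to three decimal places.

At P = 11.6, I = 42384: Q = 173.010.
Holding P constant, ∂Q/∂I = 25.5/I = 0.000601642.
η_I = (∂Q/∂I)·(I/Q) = 0.000601642 × (42384/173.010) = 0.147.

0.147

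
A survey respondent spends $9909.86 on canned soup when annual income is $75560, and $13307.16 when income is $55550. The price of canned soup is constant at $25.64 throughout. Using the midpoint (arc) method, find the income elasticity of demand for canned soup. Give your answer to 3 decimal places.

With a constant price, Q₁ = 9909.86/25.64 = 386.500 and Q₂ = 13307.16/25.64 = 519.000 (equivalently, work directly with expenditure since P cancels).
Midpoint %ΔQ = (13307.16 − 9909.86)/11608.51 = 0.29266; midpoint %ΔI = (55550 − 75560)/65555 = -0.30524.
η = 0.29266 / -0.30524 = -0.959.

-0.959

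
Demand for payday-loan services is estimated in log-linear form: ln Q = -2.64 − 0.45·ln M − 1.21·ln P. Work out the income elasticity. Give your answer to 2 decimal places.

-0.45

In a log-linear demand, the coefficient on ln M is the income elasticity.
So η = -0.45.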